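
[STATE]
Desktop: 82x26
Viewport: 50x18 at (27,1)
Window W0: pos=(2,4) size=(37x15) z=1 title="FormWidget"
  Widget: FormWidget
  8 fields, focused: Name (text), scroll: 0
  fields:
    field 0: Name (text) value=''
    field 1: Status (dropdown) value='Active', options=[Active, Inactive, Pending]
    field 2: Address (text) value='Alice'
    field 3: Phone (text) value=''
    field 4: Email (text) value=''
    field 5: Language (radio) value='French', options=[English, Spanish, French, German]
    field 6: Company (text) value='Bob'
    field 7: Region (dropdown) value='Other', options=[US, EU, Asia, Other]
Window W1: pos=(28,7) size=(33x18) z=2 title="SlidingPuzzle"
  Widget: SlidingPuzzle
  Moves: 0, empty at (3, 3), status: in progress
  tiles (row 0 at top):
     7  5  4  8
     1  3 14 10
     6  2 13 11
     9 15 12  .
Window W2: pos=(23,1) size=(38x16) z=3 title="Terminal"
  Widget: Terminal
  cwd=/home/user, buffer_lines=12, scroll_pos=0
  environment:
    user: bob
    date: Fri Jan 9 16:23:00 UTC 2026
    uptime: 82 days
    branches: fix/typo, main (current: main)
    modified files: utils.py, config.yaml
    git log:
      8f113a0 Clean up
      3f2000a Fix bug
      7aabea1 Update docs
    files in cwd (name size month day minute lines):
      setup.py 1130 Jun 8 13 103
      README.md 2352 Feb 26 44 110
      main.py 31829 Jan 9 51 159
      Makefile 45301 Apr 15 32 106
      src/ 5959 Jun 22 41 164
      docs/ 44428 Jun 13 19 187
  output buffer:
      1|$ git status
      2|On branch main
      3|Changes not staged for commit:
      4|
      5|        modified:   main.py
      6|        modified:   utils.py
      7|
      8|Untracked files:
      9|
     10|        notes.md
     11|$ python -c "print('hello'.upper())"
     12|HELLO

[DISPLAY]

━━━━━━━━━━━━━━━━━━━━━━━━━━━━━━━━━┓                
rminal                           ┃                
─────────────────────────────────┨                
it status                        ┃                
branch main                      ┃                
nges not staged for commit:      ┃                
                                 ┃                
     modified:   main.py         ┃                
     modified:   utils.py        ┃                
                                 ┃                
racked files:                    ┃                
                                 ┃                
     notes.md                    ┃                
ython -c "print('hello'.upper())"┃                
LO                               ┃                
━━━━━━━━━━━━━━━━━━━━━━━━━━━━━━━━━┛                
 ┃│  9 │ 15 │ 12 │    │          ┃                
━┃└────┴────┴────┴────┘          ┃                


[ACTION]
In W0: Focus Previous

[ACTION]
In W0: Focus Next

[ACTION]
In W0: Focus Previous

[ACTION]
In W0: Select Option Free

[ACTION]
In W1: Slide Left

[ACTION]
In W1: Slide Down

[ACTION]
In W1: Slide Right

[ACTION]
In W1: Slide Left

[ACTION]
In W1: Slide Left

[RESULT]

━━━━━━━━━━━━━━━━━━━━━━━━━━━━━━━━━┓                
rminal                           ┃                
─────────────────────────────────┨                
it status                        ┃                
branch main                      ┃                
nges not staged for commit:      ┃                
                                 ┃                
     modified:   main.py         ┃                
     modified:   utils.py        ┃                
                                 ┃                
racked files:                    ┃                
                                 ┃                
     notes.md                    ┃                
ython -c "print('hello'.upper())"┃                
LO                               ┃                
━━━━━━━━━━━━━━━━━━━━━━━━━━━━━━━━━┛                
 ┃│  9 │ 15 │ 12 │ 11 │          ┃                
━┃└────┴────┴────┴────┘          ┃                


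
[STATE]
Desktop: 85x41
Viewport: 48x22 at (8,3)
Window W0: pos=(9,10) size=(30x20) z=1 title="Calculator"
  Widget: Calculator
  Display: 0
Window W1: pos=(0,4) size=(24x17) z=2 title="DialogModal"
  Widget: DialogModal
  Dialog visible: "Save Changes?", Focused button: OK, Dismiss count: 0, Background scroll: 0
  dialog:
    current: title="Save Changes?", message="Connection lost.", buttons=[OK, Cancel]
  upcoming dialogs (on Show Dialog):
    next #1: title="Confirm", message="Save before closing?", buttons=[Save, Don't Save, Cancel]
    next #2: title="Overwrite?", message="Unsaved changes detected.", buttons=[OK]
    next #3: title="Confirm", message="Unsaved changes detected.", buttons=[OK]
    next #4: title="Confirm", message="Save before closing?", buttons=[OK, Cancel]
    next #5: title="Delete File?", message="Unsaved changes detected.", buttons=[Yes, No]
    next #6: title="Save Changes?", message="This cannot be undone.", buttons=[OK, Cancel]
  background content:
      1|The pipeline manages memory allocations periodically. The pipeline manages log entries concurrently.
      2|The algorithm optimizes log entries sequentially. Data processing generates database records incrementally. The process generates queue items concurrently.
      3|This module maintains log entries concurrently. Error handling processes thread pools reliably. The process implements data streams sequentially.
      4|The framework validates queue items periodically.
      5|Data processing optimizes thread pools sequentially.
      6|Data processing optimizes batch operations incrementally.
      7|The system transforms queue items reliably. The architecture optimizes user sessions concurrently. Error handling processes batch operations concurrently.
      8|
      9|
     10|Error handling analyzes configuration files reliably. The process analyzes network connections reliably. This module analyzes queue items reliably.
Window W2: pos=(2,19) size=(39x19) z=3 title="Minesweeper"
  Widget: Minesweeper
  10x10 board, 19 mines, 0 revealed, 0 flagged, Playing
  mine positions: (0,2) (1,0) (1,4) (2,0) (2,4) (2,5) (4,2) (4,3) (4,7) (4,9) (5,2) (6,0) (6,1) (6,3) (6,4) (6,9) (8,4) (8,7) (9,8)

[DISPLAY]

                                                
━━━━━━━━━━━━━━━┓                                
Modal          ┃                                
───────────────┨                                
eline manages m┃                                
orithm optimize┃                                
dule maintains ┃                                
mework validate┃━━━━━━━━━━━━━━┓                 
────────────┐mi┃              ┃                 
e Changes?  │mi┃──────────────┨                 
ection lost.│s ┃             0┃                 
]  Cancel   │  ┃──┐           ┃                 
────────────┘  ┃÷ │           ┃                 
andling analyze┃──┤           ┃                 
               ┃× │           ┃                 
               ┃──┤           ┃                 
━━━━━━━━━━━━━━━━━━━━━━━━━━━━━━━━┓               
sweeper                         ┃               
────────────────────────────────┨               
■■■■■                           ┃               
■■■■■                           ┃               
■■■■■                           ┃               


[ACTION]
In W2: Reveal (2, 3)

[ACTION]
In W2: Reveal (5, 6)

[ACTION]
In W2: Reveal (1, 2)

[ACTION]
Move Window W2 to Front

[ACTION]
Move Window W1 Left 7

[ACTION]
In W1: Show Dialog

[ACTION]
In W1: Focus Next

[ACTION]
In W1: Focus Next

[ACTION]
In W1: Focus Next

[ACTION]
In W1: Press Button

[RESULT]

                                                
━━━━━━━━━━━━━━━┓                                
Modal          ┃                                
───────────────┨                                
eline manages m┃                                
orithm optimize┃                                
dule maintains ┃                                
mework validate┃━━━━━━━━━━━━━━┓                 
ocessing optimi┃              ┃                 
ocessing optimi┃──────────────┨                 
tem transforms ┃             0┃                 
               ┃──┐           ┃                 
               ┃÷ │           ┃                 
andling analyze┃──┤           ┃                 
               ┃× │           ┃                 
               ┃──┤           ┃                 
━━━━━━━━━━━━━━━━━━━━━━━━━━━━━━━━┓               
sweeper                         ┃               
────────────────────────────────┨               
■■■■■                           ┃               
■■■■■                           ┃               
■■■■■                           ┃               


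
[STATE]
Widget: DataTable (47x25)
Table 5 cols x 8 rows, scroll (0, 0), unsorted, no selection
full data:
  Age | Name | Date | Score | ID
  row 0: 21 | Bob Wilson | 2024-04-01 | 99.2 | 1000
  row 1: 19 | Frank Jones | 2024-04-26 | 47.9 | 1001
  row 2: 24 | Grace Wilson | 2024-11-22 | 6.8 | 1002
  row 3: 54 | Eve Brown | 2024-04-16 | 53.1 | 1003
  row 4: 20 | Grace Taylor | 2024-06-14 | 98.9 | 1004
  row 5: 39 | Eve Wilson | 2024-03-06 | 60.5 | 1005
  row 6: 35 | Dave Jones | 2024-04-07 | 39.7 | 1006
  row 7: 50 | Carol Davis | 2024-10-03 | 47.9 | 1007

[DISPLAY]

Age│Name        │Date      │Score│ID           
───┼────────────┼──────────┼─────┼────         
21 │Bob Wilson  │2024-04-01│99.2 │1000         
19 │Frank Jones │2024-04-26│47.9 │1001         
24 │Grace Wilson│2024-11-22│6.8  │1002         
54 │Eve Brown   │2024-04-16│53.1 │1003         
20 │Grace Taylor│2024-06-14│98.9 │1004         
39 │Eve Wilson  │2024-03-06│60.5 │1005         
35 │Dave Jones  │2024-04-07│39.7 │1006         
50 │Carol Davis │2024-10-03│47.9 │1007         
                                               
                                               
                                               
                                               
                                               
                                               
                                               
                                               
                                               
                                               
                                               
                                               
                                               
                                               
                                               


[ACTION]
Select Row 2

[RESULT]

Age│Name        │Date      │Score│ID           
───┼────────────┼──────────┼─────┼────         
21 │Bob Wilson  │2024-04-01│99.2 │1000         
19 │Frank Jones │2024-04-26│47.9 │1001         
>4 │Grace Wilson│2024-11-22│6.8  │1002         
54 │Eve Brown   │2024-04-16│53.1 │1003         
20 │Grace Taylor│2024-06-14│98.9 │1004         
39 │Eve Wilson  │2024-03-06│60.5 │1005         
35 │Dave Jones  │2024-04-07│39.7 │1006         
50 │Carol Davis │2024-10-03│47.9 │1007         
                                               
                                               
                                               
                                               
                                               
                                               
                                               
                                               
                                               
                                               
                                               
                                               
                                               
                                               
                                               


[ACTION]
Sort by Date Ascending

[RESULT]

Age│Name        │Date     ▲│Score│ID           
───┼────────────┼──────────┼─────┼────         
39 │Eve Wilson  │2024-03-06│60.5 │1005         
21 │Bob Wilson  │2024-04-01│99.2 │1000         
>5 │Dave Jones  │2024-04-07│39.7 │1006         
54 │Eve Brown   │2024-04-16│53.1 │1003         
19 │Frank Jones │2024-04-26│47.9 │1001         
20 │Grace Taylor│2024-06-14│98.9 │1004         
50 │Carol Davis │2024-10-03│47.9 │1007         
24 │Grace Wilson│2024-11-22│6.8  │1002         
                                               
                                               
                                               
                                               
                                               
                                               
                                               
                                               
                                               
                                               
                                               
                                               
                                               
                                               
                                               


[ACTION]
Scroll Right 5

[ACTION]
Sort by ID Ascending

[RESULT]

Age│Name        │Date      │Score│ID ▲         
───┼────────────┼──────────┼─────┼────         
21 │Bob Wilson  │2024-04-01│99.2 │1000         
19 │Frank Jones │2024-04-26│47.9 │1001         
>4 │Grace Wilson│2024-11-22│6.8  │1002         
54 │Eve Brown   │2024-04-16│53.1 │1003         
20 │Grace Taylor│2024-06-14│98.9 │1004         
39 │Eve Wilson  │2024-03-06│60.5 │1005         
35 │Dave Jones  │2024-04-07│39.7 │1006         
50 │Carol Davis │2024-10-03│47.9 │1007         
                                               
                                               
                                               
                                               
                                               
                                               
                                               
                                               
                                               
                                               
                                               
                                               
                                               
                                               
                                               


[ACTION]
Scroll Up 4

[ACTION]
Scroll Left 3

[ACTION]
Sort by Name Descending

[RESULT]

Age│Name       ▼│Date      │Score│ID           
───┼────────────┼──────────┼─────┼────         
24 │Grace Wilson│2024-11-22│6.8  │1002         
20 │Grace Taylor│2024-06-14│98.9 │1004         
>9 │Frank Jones │2024-04-26│47.9 │1001         
39 │Eve Wilson  │2024-03-06│60.5 │1005         
54 │Eve Brown   │2024-04-16│53.1 │1003         
35 │Dave Jones  │2024-04-07│39.7 │1006         
50 │Carol Davis │2024-10-03│47.9 │1007         
21 │Bob Wilson  │2024-04-01│99.2 │1000         
                                               
                                               
                                               
                                               
                                               
                                               
                                               
                                               
                                               
                                               
                                               
                                               
                                               
                                               
                                               


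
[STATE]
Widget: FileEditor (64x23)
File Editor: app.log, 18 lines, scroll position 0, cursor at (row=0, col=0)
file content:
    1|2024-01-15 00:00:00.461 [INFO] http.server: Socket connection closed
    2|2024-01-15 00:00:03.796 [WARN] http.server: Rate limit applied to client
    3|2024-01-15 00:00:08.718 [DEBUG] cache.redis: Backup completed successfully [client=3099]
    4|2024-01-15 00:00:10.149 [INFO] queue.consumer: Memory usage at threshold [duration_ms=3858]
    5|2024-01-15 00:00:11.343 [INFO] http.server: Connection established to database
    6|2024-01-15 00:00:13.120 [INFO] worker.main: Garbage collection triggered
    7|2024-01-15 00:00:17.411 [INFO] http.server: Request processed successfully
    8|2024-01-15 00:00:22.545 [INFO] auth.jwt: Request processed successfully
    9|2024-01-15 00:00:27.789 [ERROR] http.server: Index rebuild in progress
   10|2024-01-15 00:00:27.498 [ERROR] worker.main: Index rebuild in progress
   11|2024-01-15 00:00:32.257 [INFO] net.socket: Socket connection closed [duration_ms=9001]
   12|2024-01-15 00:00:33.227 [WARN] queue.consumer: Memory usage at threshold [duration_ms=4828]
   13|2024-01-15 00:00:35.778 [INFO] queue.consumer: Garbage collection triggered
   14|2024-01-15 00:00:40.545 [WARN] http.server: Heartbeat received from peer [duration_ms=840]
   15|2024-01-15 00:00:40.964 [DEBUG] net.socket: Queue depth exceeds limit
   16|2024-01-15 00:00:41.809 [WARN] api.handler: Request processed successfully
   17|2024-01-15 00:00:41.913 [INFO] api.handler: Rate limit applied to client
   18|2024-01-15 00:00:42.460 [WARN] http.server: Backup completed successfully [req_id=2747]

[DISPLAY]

█024-01-15 00:00:00.461 [INFO] http.server: Socket connection c▲
2024-01-15 00:00:03.796 [WARN] http.server: Rate limit applied █
2024-01-15 00:00:08.718 [DEBUG] cache.redis: Backup completed s░
2024-01-15 00:00:10.149 [INFO] queue.consumer: Memory usage at ░
2024-01-15 00:00:11.343 [INFO] http.server: Connection establis░
2024-01-15 00:00:13.120 [INFO] worker.main: Garbage collection ░
2024-01-15 00:00:17.411 [INFO] http.server: Request processed s░
2024-01-15 00:00:22.545 [INFO] auth.jwt: Request processed succ░
2024-01-15 00:00:27.789 [ERROR] http.server: Index rebuild in p░
2024-01-15 00:00:27.498 [ERROR] worker.main: Index rebuild in p░
2024-01-15 00:00:32.257 [INFO] net.socket: Socket connection cl░
2024-01-15 00:00:33.227 [WARN] queue.consumer: Memory usage at ░
2024-01-15 00:00:35.778 [INFO] queue.consumer: Garbage collecti░
2024-01-15 00:00:40.545 [WARN] http.server: Heartbeat received ░
2024-01-15 00:00:40.964 [DEBUG] net.socket: Queue depth exceeds░
2024-01-15 00:00:41.809 [WARN] api.handler: Request processed s░
2024-01-15 00:00:41.913 [INFO] api.handler: Rate limit applied ░
2024-01-15 00:00:42.460 [WARN] http.server: Backup completed su░
                                                               ░
                                                               ░
                                                               ░
                                                               ░
                                                               ▼


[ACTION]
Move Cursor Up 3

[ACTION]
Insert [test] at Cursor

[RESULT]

test█024-01-15 00:00:00.461 [INFO] http.server: Socket connecti▲
2024-01-15 00:00:03.796 [WARN] http.server: Rate limit applied █
2024-01-15 00:00:08.718 [DEBUG] cache.redis: Backup completed s░
2024-01-15 00:00:10.149 [INFO] queue.consumer: Memory usage at ░
2024-01-15 00:00:11.343 [INFO] http.server: Connection establis░
2024-01-15 00:00:13.120 [INFO] worker.main: Garbage collection ░
2024-01-15 00:00:17.411 [INFO] http.server: Request processed s░
2024-01-15 00:00:22.545 [INFO] auth.jwt: Request processed succ░
2024-01-15 00:00:27.789 [ERROR] http.server: Index rebuild in p░
2024-01-15 00:00:27.498 [ERROR] worker.main: Index rebuild in p░
2024-01-15 00:00:32.257 [INFO] net.socket: Socket connection cl░
2024-01-15 00:00:33.227 [WARN] queue.consumer: Memory usage at ░
2024-01-15 00:00:35.778 [INFO] queue.consumer: Garbage collecti░
2024-01-15 00:00:40.545 [WARN] http.server: Heartbeat received ░
2024-01-15 00:00:40.964 [DEBUG] net.socket: Queue depth exceeds░
2024-01-15 00:00:41.809 [WARN] api.handler: Request processed s░
2024-01-15 00:00:41.913 [INFO] api.handler: Rate limit applied ░
2024-01-15 00:00:42.460 [WARN] http.server: Backup completed su░
                                                               ░
                                                               ░
                                                               ░
                                                               ░
                                                               ▼


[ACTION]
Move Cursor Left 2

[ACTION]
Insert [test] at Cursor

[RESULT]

tetest█t2024-01-15 00:00:00.461 [INFO] http.server: Socket conn▲
2024-01-15 00:00:03.796 [WARN] http.server: Rate limit applied █
2024-01-15 00:00:08.718 [DEBUG] cache.redis: Backup completed s░
2024-01-15 00:00:10.149 [INFO] queue.consumer: Memory usage at ░
2024-01-15 00:00:11.343 [INFO] http.server: Connection establis░
2024-01-15 00:00:13.120 [INFO] worker.main: Garbage collection ░
2024-01-15 00:00:17.411 [INFO] http.server: Request processed s░
2024-01-15 00:00:22.545 [INFO] auth.jwt: Request processed succ░
2024-01-15 00:00:27.789 [ERROR] http.server: Index rebuild in p░
2024-01-15 00:00:27.498 [ERROR] worker.main: Index rebuild in p░
2024-01-15 00:00:32.257 [INFO] net.socket: Socket connection cl░
2024-01-15 00:00:33.227 [WARN] queue.consumer: Memory usage at ░
2024-01-15 00:00:35.778 [INFO] queue.consumer: Garbage collecti░
2024-01-15 00:00:40.545 [WARN] http.server: Heartbeat received ░
2024-01-15 00:00:40.964 [DEBUG] net.socket: Queue depth exceeds░
2024-01-15 00:00:41.809 [WARN] api.handler: Request processed s░
2024-01-15 00:00:41.913 [INFO] api.handler: Rate limit applied ░
2024-01-15 00:00:42.460 [WARN] http.server: Backup completed su░
                                                               ░
                                                               ░
                                                               ░
                                                               ░
                                                               ▼


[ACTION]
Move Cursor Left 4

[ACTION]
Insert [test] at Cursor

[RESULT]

tetest█estst2024-01-15 00:00:00.461 [INFO] http.server: Socket ▲
2024-01-15 00:00:03.796 [WARN] http.server: Rate limit applied █
2024-01-15 00:00:08.718 [DEBUG] cache.redis: Backup completed s░
2024-01-15 00:00:10.149 [INFO] queue.consumer: Memory usage at ░
2024-01-15 00:00:11.343 [INFO] http.server: Connection establis░
2024-01-15 00:00:13.120 [INFO] worker.main: Garbage collection ░
2024-01-15 00:00:17.411 [INFO] http.server: Request processed s░
2024-01-15 00:00:22.545 [INFO] auth.jwt: Request processed succ░
2024-01-15 00:00:27.789 [ERROR] http.server: Index rebuild in p░
2024-01-15 00:00:27.498 [ERROR] worker.main: Index rebuild in p░
2024-01-15 00:00:32.257 [INFO] net.socket: Socket connection cl░
2024-01-15 00:00:33.227 [WARN] queue.consumer: Memory usage at ░
2024-01-15 00:00:35.778 [INFO] queue.consumer: Garbage collecti░
2024-01-15 00:00:40.545 [WARN] http.server: Heartbeat received ░
2024-01-15 00:00:40.964 [DEBUG] net.socket: Queue depth exceeds░
2024-01-15 00:00:41.809 [WARN] api.handler: Request processed s░
2024-01-15 00:00:41.913 [INFO] api.handler: Rate limit applied ░
2024-01-15 00:00:42.460 [WARN] http.server: Backup completed su░
                                                               ░
                                                               ░
                                                               ░
                                                               ░
                                                               ▼


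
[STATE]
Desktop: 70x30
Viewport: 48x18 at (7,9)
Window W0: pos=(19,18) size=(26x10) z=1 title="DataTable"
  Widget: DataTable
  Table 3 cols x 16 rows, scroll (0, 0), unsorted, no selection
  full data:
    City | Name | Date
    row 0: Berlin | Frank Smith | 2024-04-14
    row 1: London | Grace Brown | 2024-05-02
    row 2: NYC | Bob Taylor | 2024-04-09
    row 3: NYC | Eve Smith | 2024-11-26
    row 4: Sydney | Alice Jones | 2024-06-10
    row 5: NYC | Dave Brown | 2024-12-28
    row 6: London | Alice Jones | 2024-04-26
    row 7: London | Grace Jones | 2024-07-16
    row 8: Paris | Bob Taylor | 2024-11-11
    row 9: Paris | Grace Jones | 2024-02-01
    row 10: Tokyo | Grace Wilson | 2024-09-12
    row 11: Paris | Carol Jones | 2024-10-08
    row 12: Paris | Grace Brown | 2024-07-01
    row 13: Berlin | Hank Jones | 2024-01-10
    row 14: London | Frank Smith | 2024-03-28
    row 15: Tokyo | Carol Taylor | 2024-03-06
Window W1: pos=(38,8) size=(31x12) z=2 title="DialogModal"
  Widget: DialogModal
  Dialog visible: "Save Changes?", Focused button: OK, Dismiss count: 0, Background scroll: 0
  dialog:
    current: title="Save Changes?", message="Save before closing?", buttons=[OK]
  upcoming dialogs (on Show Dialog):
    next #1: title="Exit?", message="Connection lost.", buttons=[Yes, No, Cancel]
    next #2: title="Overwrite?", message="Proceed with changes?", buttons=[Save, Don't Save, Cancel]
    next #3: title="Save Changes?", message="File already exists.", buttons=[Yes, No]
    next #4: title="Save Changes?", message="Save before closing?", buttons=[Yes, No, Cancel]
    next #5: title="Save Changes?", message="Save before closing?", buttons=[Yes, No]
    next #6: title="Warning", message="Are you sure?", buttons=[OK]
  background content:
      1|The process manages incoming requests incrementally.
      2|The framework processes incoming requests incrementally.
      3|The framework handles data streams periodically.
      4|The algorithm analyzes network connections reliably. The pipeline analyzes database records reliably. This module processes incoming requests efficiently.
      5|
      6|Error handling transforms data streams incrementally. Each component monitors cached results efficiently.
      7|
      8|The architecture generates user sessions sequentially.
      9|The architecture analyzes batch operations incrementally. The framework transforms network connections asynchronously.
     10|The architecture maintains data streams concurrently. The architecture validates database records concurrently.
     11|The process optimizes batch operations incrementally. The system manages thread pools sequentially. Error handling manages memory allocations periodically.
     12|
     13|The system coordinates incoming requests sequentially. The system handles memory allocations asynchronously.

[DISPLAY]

                               ┃ DialogModal    
                               ┠────────────────
                               ┃The process mana
                               ┃Th┌─────────────
                               ┃Th│    Save Chan
                               ┃Th│ Save before 
                               ┃  │         [OK]
                               ┃Er└─────────────
                               ┃                
            ┏━━━━━━━━━━━━━━━━━━┃The architecture
            ┃ DataTable        ┗━━━━━━━━━━━━━━━━
            ┠────────────────────────┨          
            ┃City  │Name        │Date┃          
            ┃──────┼────────────┼────┃          
            ┃Berlin│Frank Smith │2024┃          
            ┃London│Grace Brown │2024┃          
            ┃NYC   │Bob Taylor  │2024┃          
            ┃NYC   │Eve Smith   │2024┃          


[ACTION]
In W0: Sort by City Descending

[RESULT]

                               ┃ DialogModal    
                               ┠────────────────
                               ┃The process mana
                               ┃Th┌─────────────
                               ┃Th│    Save Chan
                               ┃Th│ Save before 
                               ┃  │         [OK]
                               ┃Er└─────────────
                               ┃                
            ┏━━━━━━━━━━━━━━━━━━┃The architecture
            ┃ DataTable        ┗━━━━━━━━━━━━━━━━
            ┠────────────────────────┨          
            ┃City ▼│Name        │Date┃          
            ┃──────┼────────────┼────┃          
            ┃Tokyo │Grace Wilson│2024┃          
            ┃Tokyo │Carol Taylor│2024┃          
            ┃Sydney│Alice Jones │2024┃          
            ┃Paris │Bob Taylor  │2024┃          


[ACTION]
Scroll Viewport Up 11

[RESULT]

                                                
                                                
                                                
                                                
                                                
                                                
                                                
                                                
                               ┏━━━━━━━━━━━━━━━━
                               ┃ DialogModal    
                               ┠────────────────
                               ┃The process mana
                               ┃Th┌─────────────
                               ┃Th│    Save Chan
                               ┃Th│ Save before 
                               ┃  │         [OK]
                               ┃Er└─────────────
                               ┃                


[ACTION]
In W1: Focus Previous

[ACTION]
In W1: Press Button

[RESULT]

                                                
                                                
                                                
                                                
                                                
                                                
                                                
                                                
                               ┏━━━━━━━━━━━━━━━━
                               ┃ DialogModal    
                               ┠────────────────
                               ┃The process mana
                               ┃The framework pr
                               ┃The framework ha
                               ┃The algorithm an
                               ┃                
                               ┃Error handling t
                               ┃                


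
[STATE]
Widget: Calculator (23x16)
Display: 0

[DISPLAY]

                      0
┌───┬───┬───┬───┐      
│ 7 │ 8 │ 9 │ ÷ │      
├───┼───┼───┼───┤      
│ 4 │ 5 │ 6 │ × │      
├───┼───┼───┼───┤      
│ 1 │ 2 │ 3 │ - │      
├───┼───┼───┼───┤      
│ 0 │ . │ = │ + │      
├───┼───┼───┼───┤      
│ C │ MC│ MR│ M+│      
└───┴───┴───┴───┘      
                       
                       
                       
                       


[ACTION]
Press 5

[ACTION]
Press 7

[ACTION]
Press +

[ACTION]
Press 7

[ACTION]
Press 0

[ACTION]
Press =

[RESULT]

                    127
┌───┬───┬───┬───┐      
│ 7 │ 8 │ 9 │ ÷ │      
├───┼───┼───┼───┤      
│ 4 │ 5 │ 6 │ × │      
├───┼───┼───┼───┤      
│ 1 │ 2 │ 3 │ - │      
├───┼───┼───┼───┤      
│ 0 │ . │ = │ + │      
├───┼───┼───┼───┤      
│ C │ MC│ MR│ M+│      
└───┴───┴───┴───┘      
                       
                       
                       
                       


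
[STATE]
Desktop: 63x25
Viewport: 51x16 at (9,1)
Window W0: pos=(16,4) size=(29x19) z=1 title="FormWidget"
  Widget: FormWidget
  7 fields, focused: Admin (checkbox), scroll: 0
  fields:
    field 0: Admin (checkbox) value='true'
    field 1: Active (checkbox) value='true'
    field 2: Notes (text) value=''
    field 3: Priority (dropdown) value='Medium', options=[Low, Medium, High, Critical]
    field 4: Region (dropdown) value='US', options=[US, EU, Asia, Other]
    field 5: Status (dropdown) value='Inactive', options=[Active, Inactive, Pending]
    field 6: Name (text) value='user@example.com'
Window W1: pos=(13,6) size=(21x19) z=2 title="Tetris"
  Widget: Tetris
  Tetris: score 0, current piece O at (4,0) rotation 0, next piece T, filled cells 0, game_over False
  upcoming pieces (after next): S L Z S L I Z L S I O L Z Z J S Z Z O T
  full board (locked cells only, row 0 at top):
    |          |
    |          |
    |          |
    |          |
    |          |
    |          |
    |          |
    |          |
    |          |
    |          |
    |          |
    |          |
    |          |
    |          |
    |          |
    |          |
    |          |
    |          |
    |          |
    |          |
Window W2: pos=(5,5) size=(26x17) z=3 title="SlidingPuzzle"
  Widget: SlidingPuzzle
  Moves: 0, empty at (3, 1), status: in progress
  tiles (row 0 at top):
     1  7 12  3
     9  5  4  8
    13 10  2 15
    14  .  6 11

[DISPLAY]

                                                   
                                                   
                                                   
       ┏━━━━━━━━━━━━━━━━━━━━━━━━━━━┓               
━━━━━━━━━━━━━━━━━━━━━┓             ┃               
idingPuzzle          ┃━━┓──────────┨               
─────────────────────┨  ┃          ┃               
──┬────┬────┬────┐   ┃──┨          ┃               
1 │  7 │ 12 │  3 │   ┃  ┃         ]┃               
──┼────┼────┼────┤   ┃  ┃dium    ▼]┃               
9 │  5 │  4 │  8 │   ┃  ┃        ▼]┃               
──┼────┼────┼────┤   ┃  ┃active  ▼]┃               
3 │ 10 │  2 │ 15 │   ┃  ┃er@exampl]┃               
──┼────┼────┼────┤   ┃  ┃          ┃               
4 │    │  6 │ 11 │   ┃  ┃          ┃               
──┴────┴────┴────┘   ┃  ┃          ┃               


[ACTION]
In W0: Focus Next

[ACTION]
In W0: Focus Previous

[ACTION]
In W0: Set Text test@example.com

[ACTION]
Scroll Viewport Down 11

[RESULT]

1 │  7 │ 12 │  3 │   ┃  ┃         ]┃               
──┼────┼────┼────┤   ┃  ┃dium    ▼]┃               
9 │  5 │  4 │  8 │   ┃  ┃        ▼]┃               
──┼────┼────┼────┤   ┃  ┃active  ▼]┃               
3 │ 10 │  2 │ 15 │   ┃  ┃er@exampl]┃               
──┼────┼────┼────┤   ┃  ┃          ┃               
4 │    │  6 │ 11 │   ┃  ┃          ┃               
──┴────┴────┴────┘   ┃  ┃          ┃               
es: 0                ┃  ┃          ┃               
                     ┃  ┃          ┃               
                     ┃  ┃          ┃               
                     ┃  ┃          ┃               
━━━━━━━━━━━━━━━━━━━━━┛  ┃          ┃               
    ┃          │        ┃━━━━━━━━━━┛               
    ┃          │        ┃                          
    ┗━━━━━━━━━━━━━━━━━━━┛                          


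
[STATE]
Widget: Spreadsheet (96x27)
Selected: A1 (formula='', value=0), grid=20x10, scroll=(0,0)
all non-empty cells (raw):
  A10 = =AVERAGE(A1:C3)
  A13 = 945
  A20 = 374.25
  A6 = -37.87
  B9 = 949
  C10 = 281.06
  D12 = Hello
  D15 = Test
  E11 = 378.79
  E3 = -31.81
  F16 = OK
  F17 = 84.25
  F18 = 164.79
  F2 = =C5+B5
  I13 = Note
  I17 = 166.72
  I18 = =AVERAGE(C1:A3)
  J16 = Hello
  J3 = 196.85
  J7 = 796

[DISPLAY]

A1:                                                                                             
       A       B       C       D       E       F       G       H       I       J                
------------------------------------------------------------------------------------------------
  1      [0]       0       0       0       0       0       0       0       0       0            
  2        0       0       0       0       0       0       0       0       0       0            
  3        0       0       0       0  -31.81       0       0       0       0  196.85            
  4        0       0       0       0       0       0       0       0       0       0            
  5        0       0       0       0       0       0       0       0       0       0            
  6   -37.87       0       0       0       0       0       0       0       0       0            
  7        0       0       0       0       0       0       0       0       0     796            
  8        0       0       0       0       0       0       0       0       0       0            
  9        0     949       0       0       0       0       0       0       0       0            
 10        0       0  281.06       0       0       0       0       0       0       0            
 11        0       0       0       0  378.79       0       0       0       0       0            
 12        0       0       0Hello          0       0       0       0       0       0            
 13      945       0       0       0       0       0       0       0Note           0            
 14        0       0       0       0       0       0       0       0       0       0            
 15        0       0       0Test           0       0       0       0       0       0            
 16        0       0       0       0       0OK             0       0       0Hello               
 17        0       0       0       0       0   84.25       0       0  166.72       0            
 18        0       0       0       0       0  164.79       0       0       0       0            
 19        0       0       0       0       0       0       0       0       0       0            
 20   374.25       0       0       0       0       0       0       0       0       0            
                                                                                                
                                                                                                
                                                                                                
                                                                                                


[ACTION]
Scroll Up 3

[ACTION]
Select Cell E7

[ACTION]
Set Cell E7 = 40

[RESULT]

E7: 40                                                                                          
       A       B       C       D       E       F       G       H       I       J                
------------------------------------------------------------------------------------------------
  1        0       0       0       0       0       0       0       0       0       0            
  2        0       0       0       0       0       0       0       0       0       0            
  3        0       0       0       0  -31.81       0       0       0       0  196.85            
  4        0       0       0       0       0       0       0       0       0       0            
  5        0       0       0       0       0       0       0       0       0       0            
  6   -37.87       0       0       0       0       0       0       0       0       0            
  7        0       0       0       0    [40]       0       0       0       0     796            
  8        0       0       0       0       0       0       0       0       0       0            
  9        0     949       0       0       0       0       0       0       0       0            
 10        0       0  281.06       0       0       0       0       0       0       0            
 11        0       0       0       0  378.79       0       0       0       0       0            
 12        0       0       0Hello          0       0       0       0       0       0            
 13      945       0       0       0       0       0       0       0Note           0            
 14        0       0       0       0       0       0       0       0       0       0            
 15        0       0       0Test           0       0       0       0       0       0            
 16        0       0       0       0       0OK             0       0       0Hello               
 17        0       0       0       0       0   84.25       0       0  166.72       0            
 18        0       0       0       0       0  164.79       0       0       0       0            
 19        0       0       0       0       0       0       0       0       0       0            
 20   374.25       0       0       0       0       0       0       0       0       0            
                                                                                                
                                                                                                
                                                                                                
                                                                                                
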